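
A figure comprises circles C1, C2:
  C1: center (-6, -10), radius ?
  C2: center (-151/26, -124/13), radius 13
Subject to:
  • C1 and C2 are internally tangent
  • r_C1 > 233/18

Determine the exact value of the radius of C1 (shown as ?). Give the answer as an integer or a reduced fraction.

1. [int C1,C2]  r_C1² − 26r_C1 + 675/4 = 0  ⇒  r_C1 = 25/2 or 27/2
2. given r_C1 > 233/18: keep 27/2

27/2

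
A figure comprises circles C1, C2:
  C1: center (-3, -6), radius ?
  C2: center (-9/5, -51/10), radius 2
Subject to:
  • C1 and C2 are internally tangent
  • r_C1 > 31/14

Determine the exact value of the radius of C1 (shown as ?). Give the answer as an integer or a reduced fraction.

1. [int C1,C2]  r_C1² − 4r_C1 + 7/4 = 0  ⇒  r_C1 = 1/2 or 7/2
2. given r_C1 > 31/14: keep 7/2

7/2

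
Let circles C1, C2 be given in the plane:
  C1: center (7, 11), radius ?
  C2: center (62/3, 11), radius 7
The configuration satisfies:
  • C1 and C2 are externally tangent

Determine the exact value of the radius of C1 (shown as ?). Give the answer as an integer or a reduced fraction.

1. [ext C1·C2]  r_C1² + 14r_C1 − 1240/9 = 0  ⇒  r_C1 = 20/3 (r>0 drops 1)

20/3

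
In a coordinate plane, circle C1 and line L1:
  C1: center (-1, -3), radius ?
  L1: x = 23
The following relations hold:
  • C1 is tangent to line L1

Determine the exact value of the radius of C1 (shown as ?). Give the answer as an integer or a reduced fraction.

24

1. [C1‖L1]  r_C1² − 576 = 0  ⇒  r_C1 = 24 (r>0 drops 1)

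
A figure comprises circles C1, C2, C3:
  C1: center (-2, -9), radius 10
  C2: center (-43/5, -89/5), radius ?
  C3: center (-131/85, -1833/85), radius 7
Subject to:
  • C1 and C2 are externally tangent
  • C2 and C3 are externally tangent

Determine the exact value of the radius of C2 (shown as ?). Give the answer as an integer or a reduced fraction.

1

1. [ext C1·C2]  r_C2² + 20r_C2 − 21 = 0  ⇒  r_C2 = 1 (r>0 drops 1)
2. [ext C2·C3]  r_C2² + 14r_C2 − 15 = 0  ⇒  r_C2 = 1 (r>0 drops 1)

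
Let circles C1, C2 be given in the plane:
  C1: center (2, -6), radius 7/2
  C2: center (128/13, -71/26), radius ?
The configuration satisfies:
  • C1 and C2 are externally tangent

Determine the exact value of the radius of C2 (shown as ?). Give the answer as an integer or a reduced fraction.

1. [ext C1·C2]  r_C2² + 7r_C2 − 60 = 0  ⇒  r_C2 = 5 (r>0 drops 1)

5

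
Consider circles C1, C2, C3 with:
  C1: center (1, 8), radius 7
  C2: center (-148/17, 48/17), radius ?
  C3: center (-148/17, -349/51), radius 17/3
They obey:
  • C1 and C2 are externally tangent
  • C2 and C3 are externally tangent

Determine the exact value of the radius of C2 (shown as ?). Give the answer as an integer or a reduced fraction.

1. [ext C1·C2]  r_C2² + 14r_C2 − 72 = 0  ⇒  r_C2 = 4 (r>0 drops 1)
2. [ext C2·C3]  r_C2² + (34/3)r_C2 − 184/3 = 0  ⇒  r_C2 = 4 (r>0 drops 1)

4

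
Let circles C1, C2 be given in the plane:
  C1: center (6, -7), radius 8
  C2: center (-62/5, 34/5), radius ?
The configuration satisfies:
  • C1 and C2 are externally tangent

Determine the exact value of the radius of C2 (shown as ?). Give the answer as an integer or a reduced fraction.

1. [ext C1·C2]  r_C2² + 16r_C2 − 465 = 0  ⇒  r_C2 = 15 (r>0 drops 1)

15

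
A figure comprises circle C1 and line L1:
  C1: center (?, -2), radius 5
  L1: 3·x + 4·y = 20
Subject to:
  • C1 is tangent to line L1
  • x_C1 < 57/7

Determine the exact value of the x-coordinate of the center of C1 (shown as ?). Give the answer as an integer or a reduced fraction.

1

1. [C1‖L1]  x_C1² − (56/3)x_C1 + 53/3 = 0  ⇒  x_C1 = 1 or 53/3
2. given x_C1 < 57/7: keep 1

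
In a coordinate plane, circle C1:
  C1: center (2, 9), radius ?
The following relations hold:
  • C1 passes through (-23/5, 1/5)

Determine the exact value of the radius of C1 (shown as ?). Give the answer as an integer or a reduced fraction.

1. [C1∋P]  r_C1² − 121 = 0  ⇒  r_C1 = 11 (r>0 drops 1)

11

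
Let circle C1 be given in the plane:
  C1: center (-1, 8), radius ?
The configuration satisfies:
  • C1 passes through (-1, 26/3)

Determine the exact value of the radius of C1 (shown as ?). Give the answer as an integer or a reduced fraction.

2/3

1. [C1∋P]  r_C1² − 4/9 = 0  ⇒  r_C1 = 2/3 (r>0 drops 1)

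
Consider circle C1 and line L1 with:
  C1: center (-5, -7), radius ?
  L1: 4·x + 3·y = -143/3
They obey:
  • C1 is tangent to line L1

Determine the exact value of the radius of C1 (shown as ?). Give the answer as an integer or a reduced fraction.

1. [C1‖L1]  r_C1² − 16/9 = 0  ⇒  r_C1 = 4/3 (r>0 drops 1)

4/3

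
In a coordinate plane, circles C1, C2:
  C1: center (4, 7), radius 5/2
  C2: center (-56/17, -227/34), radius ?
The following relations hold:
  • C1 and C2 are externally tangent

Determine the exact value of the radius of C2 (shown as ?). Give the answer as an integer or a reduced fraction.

13

1. [ext C1·C2]  r_C2² + 5r_C2 − 234 = 0  ⇒  r_C2 = 13 (r>0 drops 1)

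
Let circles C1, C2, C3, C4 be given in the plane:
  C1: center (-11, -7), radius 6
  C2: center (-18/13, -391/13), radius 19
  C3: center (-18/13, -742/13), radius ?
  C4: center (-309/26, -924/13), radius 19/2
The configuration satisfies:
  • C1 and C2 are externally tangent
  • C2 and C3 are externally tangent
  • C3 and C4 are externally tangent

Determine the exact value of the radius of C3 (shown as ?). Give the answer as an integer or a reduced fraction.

1. [ext C2·C3]  r_C3² + 38r_C3 − 368 = 0  ⇒  r_C3 = 8 (r>0 drops 1)
2. [ext C3·C4]  r_C3² + 19r_C3 − 216 = 0  ⇒  r_C3 = 8 (r>0 drops 1)

8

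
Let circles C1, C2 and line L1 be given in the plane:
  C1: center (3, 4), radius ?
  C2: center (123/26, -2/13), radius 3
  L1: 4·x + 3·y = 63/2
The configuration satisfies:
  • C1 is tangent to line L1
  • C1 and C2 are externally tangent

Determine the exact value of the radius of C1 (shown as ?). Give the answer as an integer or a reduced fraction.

3/2

1. [C1‖L1]  r_C1² − 9/4 = 0  ⇒  r_C1 = 3/2 (r>0 drops 1)
2. [ext C1·C2]  r_C1² + 6r_C1 − 45/4 = 0  ⇒  r_C1 = 3/2 (r>0 drops 1)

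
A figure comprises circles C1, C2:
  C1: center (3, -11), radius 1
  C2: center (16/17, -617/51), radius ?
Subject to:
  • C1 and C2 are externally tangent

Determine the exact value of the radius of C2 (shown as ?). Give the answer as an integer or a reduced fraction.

1. [ext C1·C2]  r_C2² + 2r_C2 − 40/9 = 0  ⇒  r_C2 = 4/3 (r>0 drops 1)

4/3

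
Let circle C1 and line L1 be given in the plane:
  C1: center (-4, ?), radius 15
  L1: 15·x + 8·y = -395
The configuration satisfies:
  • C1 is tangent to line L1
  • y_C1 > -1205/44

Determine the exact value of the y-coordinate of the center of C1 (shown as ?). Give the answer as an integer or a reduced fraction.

-10

1. [C1‖L1]  y_C1² + (335/4)y_C1 + 1475/2 = 0  ⇒  y_C1 = -295/4 or -10
2. given y_C1 > -1205/44: keep -10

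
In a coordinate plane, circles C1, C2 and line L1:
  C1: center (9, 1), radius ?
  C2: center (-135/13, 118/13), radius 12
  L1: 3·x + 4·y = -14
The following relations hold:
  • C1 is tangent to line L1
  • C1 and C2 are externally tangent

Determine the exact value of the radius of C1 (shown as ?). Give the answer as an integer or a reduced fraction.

1. [C1‖L1]  r_C1² − 81 = 0  ⇒  r_C1 = 9 (r>0 drops 1)
2. [ext C1·C2]  r_C1² + 24r_C1 − 297 = 0  ⇒  r_C1 = 9 (r>0 drops 1)

9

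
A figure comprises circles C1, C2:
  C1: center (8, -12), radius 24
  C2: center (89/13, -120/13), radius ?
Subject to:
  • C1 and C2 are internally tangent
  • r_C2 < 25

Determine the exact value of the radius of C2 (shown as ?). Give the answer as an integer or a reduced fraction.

21

1. [int C1,C2]  r_C2² − 48r_C2 + 567 = 0  ⇒  r_C2 = 21 or 27
2. given r_C2 < 25: keep 21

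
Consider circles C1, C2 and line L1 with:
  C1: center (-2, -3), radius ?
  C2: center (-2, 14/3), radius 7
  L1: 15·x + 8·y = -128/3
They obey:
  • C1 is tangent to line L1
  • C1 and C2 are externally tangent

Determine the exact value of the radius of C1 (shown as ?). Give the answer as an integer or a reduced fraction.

2/3

1. [C1‖L1]  r_C1² − 4/9 = 0  ⇒  r_C1 = 2/3 (r>0 drops 1)
2. [ext C1·C2]  r_C1² + 14r_C1 − 88/9 = 0  ⇒  r_C1 = 2/3 (r>0 drops 1)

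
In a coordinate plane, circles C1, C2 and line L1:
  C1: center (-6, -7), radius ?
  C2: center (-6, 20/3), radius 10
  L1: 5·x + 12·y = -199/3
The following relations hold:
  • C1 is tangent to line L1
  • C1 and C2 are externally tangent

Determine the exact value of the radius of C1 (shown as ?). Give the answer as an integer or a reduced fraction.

11/3

1. [C1‖L1]  r_C1² − 121/9 = 0  ⇒  r_C1 = 11/3 (r>0 drops 1)
2. [ext C1·C2]  r_C1² + 20r_C1 − 781/9 = 0  ⇒  r_C1 = 11/3 (r>0 drops 1)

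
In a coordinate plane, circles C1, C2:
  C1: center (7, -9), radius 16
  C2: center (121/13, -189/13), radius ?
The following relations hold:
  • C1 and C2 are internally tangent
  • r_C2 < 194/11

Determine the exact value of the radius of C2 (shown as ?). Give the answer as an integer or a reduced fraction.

10

1. [int C1,C2]  r_C2² − 32r_C2 + 220 = 0  ⇒  r_C2 = 10 or 22
2. given r_C2 < 194/11: keep 10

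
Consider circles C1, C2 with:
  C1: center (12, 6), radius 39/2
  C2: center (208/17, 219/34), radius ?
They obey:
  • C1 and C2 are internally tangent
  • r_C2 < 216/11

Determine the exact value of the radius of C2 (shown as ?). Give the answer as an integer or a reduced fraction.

19

1. [int C1,C2]  r_C2² − 39r_C2 + 380 = 0  ⇒  r_C2 = 19 or 20
2. given r_C2 < 216/11: keep 19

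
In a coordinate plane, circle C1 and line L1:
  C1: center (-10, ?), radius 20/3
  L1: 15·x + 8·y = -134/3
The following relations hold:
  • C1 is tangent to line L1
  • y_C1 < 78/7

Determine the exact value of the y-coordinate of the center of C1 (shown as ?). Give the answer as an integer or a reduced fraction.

-1

1. [C1‖L1]  y_C1² − (79/3)y_C1 − 82/3 = 0  ⇒  y_C1 = -1 or 82/3
2. given y_C1 < 78/7: keep -1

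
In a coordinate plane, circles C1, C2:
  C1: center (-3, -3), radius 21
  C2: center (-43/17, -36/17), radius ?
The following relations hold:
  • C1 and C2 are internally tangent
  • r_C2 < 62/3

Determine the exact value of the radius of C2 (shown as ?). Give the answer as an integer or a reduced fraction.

20

1. [int C1,C2]  r_C2² − 42r_C2 + 440 = 0  ⇒  r_C2 = 20 or 22
2. given r_C2 < 62/3: keep 20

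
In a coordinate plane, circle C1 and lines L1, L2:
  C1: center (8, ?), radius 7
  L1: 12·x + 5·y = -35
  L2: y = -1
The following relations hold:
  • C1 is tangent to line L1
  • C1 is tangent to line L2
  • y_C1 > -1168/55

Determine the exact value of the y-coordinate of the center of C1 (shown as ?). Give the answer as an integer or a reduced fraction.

1. [C1‖L1]  y_C1² + (262/5)y_C1 + 1776/5 = 0  ⇒  y_C1 = -222/5 or -8
2. [C1‖L2]  y_C1² + 2y_C1 − 48 = 0  ⇒  y_C1 = -8 or 6

-8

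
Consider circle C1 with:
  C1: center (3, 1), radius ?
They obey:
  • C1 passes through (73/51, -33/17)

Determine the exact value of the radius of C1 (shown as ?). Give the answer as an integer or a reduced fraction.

10/3

1. [C1∋P]  r_C1² − 100/9 = 0  ⇒  r_C1 = 10/3 (r>0 drops 1)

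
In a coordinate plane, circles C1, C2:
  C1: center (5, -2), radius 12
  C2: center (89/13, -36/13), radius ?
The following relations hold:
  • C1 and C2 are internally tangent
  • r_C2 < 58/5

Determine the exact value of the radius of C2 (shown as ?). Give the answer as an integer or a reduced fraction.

10

1. [int C1,C2]  r_C2² − 24r_C2 + 140 = 0  ⇒  r_C2 = 10 or 14
2. given r_C2 < 58/5: keep 10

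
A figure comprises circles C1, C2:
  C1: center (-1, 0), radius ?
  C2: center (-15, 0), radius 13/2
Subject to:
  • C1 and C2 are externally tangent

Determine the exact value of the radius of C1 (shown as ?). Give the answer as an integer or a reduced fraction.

1. [ext C1·C2]  r_C1² + 13r_C1 − 615/4 = 0  ⇒  r_C1 = 15/2 (r>0 drops 1)

15/2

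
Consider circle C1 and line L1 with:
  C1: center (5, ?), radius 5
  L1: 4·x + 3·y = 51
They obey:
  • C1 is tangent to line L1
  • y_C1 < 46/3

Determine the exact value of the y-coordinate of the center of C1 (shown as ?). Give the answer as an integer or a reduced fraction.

1. [C1‖L1]  y_C1² − (62/3)y_C1 + 112/3 = 0  ⇒  y_C1 = 2 or 56/3
2. given y_C1 < 46/3: keep 2

2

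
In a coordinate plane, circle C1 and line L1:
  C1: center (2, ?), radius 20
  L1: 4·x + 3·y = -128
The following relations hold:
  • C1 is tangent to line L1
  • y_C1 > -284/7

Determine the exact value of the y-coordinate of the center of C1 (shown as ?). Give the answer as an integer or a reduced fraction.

1. [C1‖L1]  y_C1² + (272/3)y_C1 + 944 = 0  ⇒  y_C1 = -236/3 or -12
2. given y_C1 > -284/7: keep -12

-12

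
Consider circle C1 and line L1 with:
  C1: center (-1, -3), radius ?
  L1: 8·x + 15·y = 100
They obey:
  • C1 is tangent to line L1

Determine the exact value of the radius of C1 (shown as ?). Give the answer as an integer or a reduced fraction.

9

1. [C1‖L1]  r_C1² − 81 = 0  ⇒  r_C1 = 9 (r>0 drops 1)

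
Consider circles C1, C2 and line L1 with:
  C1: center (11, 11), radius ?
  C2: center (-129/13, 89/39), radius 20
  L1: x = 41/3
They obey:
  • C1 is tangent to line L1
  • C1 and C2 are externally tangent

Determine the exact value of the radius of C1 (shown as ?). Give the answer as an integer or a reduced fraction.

8/3

1. [C1‖L1]  r_C1² − 64/9 = 0  ⇒  r_C1 = 8/3 (r>0 drops 1)
2. [ext C1·C2]  r_C1² + 40r_C1 − 1024/9 = 0  ⇒  r_C1 = 8/3 (r>0 drops 1)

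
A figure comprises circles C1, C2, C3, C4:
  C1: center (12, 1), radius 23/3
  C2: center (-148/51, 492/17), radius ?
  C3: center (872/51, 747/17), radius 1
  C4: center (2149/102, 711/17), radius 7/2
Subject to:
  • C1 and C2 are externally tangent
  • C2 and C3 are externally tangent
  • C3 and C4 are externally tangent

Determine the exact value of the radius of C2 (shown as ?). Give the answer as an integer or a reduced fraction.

24

1. [ext C1·C2]  r_C2² + (46/3)r_C2 − 944 = 0  ⇒  r_C2 = 24 (r>0 drops 1)
2. [ext C2·C3]  r_C2² + 2r_C2 − 624 = 0  ⇒  r_C2 = 24 (r>0 drops 1)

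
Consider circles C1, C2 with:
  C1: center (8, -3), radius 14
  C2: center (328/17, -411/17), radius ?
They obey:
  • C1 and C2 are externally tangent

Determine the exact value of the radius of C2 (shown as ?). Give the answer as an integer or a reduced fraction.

1. [ext C1·C2]  r_C2² + 28r_C2 − 380 = 0  ⇒  r_C2 = 10 (r>0 drops 1)

10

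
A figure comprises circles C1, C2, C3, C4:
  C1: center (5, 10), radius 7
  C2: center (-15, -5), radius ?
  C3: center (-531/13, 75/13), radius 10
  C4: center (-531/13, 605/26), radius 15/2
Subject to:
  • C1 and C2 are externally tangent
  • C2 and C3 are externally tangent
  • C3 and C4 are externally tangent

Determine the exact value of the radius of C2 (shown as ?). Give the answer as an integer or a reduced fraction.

1. [ext C1·C2]  r_C2² + 14r_C2 − 576 = 0  ⇒  r_C2 = 18 (r>0 drops 1)
2. [ext C2·C3]  r_C2² + 20r_C2 − 684 = 0  ⇒  r_C2 = 18 (r>0 drops 1)

18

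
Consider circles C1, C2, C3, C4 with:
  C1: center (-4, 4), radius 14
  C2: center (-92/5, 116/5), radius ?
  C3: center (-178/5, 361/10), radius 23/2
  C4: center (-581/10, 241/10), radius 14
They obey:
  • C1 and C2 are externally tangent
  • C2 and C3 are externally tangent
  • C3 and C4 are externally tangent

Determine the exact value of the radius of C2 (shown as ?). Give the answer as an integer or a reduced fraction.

10

1. [ext C1·C2]  r_C2² + 28r_C2 − 380 = 0  ⇒  r_C2 = 10 (r>0 drops 1)
2. [ext C2·C3]  r_C2² + 23r_C2 − 330 = 0  ⇒  r_C2 = 10 (r>0 drops 1)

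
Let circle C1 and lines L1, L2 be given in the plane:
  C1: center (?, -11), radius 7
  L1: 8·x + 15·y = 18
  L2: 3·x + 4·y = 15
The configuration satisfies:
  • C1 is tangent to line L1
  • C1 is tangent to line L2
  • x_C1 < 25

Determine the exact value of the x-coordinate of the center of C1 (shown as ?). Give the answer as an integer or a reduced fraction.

8

1. [C1‖L1]  x_C1² − (183/4)x_C1 + 302 = 0  ⇒  x_C1 = 8 or 151/4
2. [C1‖L2]  x_C1² − (118/3)x_C1 + 752/3 = 0  ⇒  x_C1 = 8 or 94/3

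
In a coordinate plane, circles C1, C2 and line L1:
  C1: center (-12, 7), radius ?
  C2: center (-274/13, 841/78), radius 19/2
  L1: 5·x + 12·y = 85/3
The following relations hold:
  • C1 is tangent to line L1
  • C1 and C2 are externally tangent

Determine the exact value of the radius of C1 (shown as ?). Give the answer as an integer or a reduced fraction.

1. [C1‖L1]  r_C1² − 1/9 = 0  ⇒  r_C1 = 1/3 (r>0 drops 1)
2. [ext C1·C2]  r_C1² + 19r_C1 − 58/9 = 0  ⇒  r_C1 = 1/3 (r>0 drops 1)

1/3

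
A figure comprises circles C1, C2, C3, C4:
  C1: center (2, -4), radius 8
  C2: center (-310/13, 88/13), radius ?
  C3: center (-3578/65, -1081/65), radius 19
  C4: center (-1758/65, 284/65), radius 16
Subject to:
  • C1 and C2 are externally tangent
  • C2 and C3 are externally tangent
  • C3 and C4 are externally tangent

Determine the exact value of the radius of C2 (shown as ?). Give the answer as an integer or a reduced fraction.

1. [ext C1·C2]  r_C2² + 16r_C2 − 720 = 0  ⇒  r_C2 = 20 (r>0 drops 1)
2. [ext C2·C3]  r_C2² + 38r_C2 − 1160 = 0  ⇒  r_C2 = 20 (r>0 drops 1)

20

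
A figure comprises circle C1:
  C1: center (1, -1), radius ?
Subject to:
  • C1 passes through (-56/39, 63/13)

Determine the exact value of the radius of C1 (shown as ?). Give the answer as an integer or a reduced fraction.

19/3

1. [C1∋P]  r_C1² − 361/9 = 0  ⇒  r_C1 = 19/3 (r>0 drops 1)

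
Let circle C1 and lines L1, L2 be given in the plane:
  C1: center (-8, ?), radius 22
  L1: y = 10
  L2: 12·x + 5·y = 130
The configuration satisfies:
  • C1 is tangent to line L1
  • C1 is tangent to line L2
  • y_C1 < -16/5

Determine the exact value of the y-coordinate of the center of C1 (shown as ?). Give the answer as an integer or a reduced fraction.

-12

1. [C1‖L1]  y_C1² − 20y_C1 − 384 = 0  ⇒  y_C1 = -12 or 32
2. [C1‖L2]  y_C1² − (452/5)y_C1 − 6144/5 = 0  ⇒  y_C1 = -12 or 512/5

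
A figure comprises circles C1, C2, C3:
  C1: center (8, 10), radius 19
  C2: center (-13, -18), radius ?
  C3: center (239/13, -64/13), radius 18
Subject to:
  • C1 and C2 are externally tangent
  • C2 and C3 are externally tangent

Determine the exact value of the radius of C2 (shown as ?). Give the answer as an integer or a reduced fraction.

16

1. [ext C1·C2]  r_C2² + 38r_C2 − 864 = 0  ⇒  r_C2 = 16 (r>0 drops 1)
2. [ext C2·C3]  r_C2² + 36r_C2 − 832 = 0  ⇒  r_C2 = 16 (r>0 drops 1)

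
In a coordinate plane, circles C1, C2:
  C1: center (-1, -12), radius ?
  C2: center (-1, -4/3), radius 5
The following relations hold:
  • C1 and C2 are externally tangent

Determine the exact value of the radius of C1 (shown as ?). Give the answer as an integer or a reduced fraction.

1. [ext C1·C2]  r_C1² + 10r_C1 − 799/9 = 0  ⇒  r_C1 = 17/3 (r>0 drops 1)

17/3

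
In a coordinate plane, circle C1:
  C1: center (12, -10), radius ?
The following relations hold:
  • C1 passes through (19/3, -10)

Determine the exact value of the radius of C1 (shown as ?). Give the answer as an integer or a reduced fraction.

1. [C1∋P]  r_C1² − 289/9 = 0  ⇒  r_C1 = 17/3 (r>0 drops 1)

17/3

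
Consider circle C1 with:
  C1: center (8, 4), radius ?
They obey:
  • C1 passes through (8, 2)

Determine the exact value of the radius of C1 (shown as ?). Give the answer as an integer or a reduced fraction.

1. [C1∋P]  r_C1² − 4 = 0  ⇒  r_C1 = 2 (r>0 drops 1)

2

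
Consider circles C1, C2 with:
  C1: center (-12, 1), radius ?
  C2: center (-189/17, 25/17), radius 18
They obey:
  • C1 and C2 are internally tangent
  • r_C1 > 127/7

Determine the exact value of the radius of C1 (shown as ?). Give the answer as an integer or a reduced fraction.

19

1. [int C1,C2]  r_C1² − 36r_C1 + 323 = 0  ⇒  r_C1 = 17 or 19
2. given r_C1 > 127/7: keep 19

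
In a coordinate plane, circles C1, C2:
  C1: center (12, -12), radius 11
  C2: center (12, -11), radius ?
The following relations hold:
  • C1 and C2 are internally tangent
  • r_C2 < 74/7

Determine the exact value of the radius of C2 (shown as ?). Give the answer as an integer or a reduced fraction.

1. [int C1,C2]  r_C2² − 22r_C2 + 120 = 0  ⇒  r_C2 = 10 or 12
2. given r_C2 < 74/7: keep 10

10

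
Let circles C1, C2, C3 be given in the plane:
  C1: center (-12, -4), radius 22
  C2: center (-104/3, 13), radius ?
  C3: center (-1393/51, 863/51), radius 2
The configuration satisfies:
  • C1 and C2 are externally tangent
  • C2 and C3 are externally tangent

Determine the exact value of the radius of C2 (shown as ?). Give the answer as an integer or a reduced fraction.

1. [ext C1·C2]  r_C2² + 44r_C2 − 2869/9 = 0  ⇒  r_C2 = 19/3 (r>0 drops 1)
2. [ext C2·C3]  r_C2² + 4r_C2 − 589/9 = 0  ⇒  r_C2 = 19/3 (r>0 drops 1)

19/3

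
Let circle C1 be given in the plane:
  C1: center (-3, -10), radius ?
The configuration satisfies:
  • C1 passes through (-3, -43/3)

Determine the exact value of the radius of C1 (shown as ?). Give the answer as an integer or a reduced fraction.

1. [C1∋P]  r_C1² − 169/9 = 0  ⇒  r_C1 = 13/3 (r>0 drops 1)

13/3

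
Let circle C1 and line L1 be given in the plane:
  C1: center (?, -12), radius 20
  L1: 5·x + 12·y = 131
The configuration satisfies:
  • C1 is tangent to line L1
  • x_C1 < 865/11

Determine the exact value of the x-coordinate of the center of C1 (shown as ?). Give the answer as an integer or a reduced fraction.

1. [C1‖L1]  x_C1² − 110x_C1 + 321 = 0  ⇒  x_C1 = 3 or 107
2. given x_C1 < 865/11: keep 3

3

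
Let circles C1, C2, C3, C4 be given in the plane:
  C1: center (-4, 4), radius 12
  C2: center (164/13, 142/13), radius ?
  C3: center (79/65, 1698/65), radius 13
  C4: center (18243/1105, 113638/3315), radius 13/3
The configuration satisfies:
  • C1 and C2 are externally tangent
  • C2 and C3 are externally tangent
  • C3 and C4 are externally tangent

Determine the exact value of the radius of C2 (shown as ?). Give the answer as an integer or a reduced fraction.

1. [ext C1·C2]  r_C2² + 24r_C2 − 180 = 0  ⇒  r_C2 = 6 (r>0 drops 1)
2. [ext C2·C3]  r_C2² + 26r_C2 − 192 = 0  ⇒  r_C2 = 6 (r>0 drops 1)

6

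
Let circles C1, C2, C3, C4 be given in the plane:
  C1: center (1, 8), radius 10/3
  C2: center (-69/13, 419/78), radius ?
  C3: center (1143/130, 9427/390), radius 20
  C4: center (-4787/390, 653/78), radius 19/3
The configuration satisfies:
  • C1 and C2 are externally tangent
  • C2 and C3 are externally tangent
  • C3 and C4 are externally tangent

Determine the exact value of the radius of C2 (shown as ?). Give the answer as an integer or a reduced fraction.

1. [ext C1·C2]  r_C2² + (20/3)r_C2 − 427/12 = 0  ⇒  r_C2 = 7/2 (r>0 drops 1)
2. [ext C2·C3]  r_C2² + 40r_C2 − 609/4 = 0  ⇒  r_C2 = 7/2 (r>0 drops 1)

7/2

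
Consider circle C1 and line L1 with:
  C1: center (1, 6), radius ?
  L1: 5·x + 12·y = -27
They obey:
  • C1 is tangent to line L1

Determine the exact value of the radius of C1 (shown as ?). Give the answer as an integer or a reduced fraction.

8

1. [C1‖L1]  r_C1² − 64 = 0  ⇒  r_C1 = 8 (r>0 drops 1)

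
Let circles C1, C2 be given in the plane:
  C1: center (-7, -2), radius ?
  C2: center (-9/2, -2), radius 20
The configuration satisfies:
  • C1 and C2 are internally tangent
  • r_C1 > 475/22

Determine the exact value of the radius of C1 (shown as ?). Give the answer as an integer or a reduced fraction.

1. [int C1,C2]  r_C1² − 40r_C1 + 1575/4 = 0  ⇒  r_C1 = 35/2 or 45/2
2. given r_C1 > 475/22: keep 45/2

45/2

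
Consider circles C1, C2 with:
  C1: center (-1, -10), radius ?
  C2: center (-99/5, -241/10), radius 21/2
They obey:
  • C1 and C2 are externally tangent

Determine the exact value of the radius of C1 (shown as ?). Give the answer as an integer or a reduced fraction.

1. [ext C1·C2]  r_C1² + 21r_C1 − 442 = 0  ⇒  r_C1 = 13 (r>0 drops 1)

13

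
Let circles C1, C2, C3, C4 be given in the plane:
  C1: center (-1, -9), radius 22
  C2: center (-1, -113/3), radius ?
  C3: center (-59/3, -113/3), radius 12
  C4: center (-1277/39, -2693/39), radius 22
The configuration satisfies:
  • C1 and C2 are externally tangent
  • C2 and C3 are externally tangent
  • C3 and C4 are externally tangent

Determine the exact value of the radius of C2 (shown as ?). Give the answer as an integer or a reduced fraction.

20/3

1. [ext C1·C2]  r_C2² + 44r_C2 − 3040/9 = 0  ⇒  r_C2 = 20/3 (r>0 drops 1)
2. [ext C2·C3]  r_C2² + 24r_C2 − 1840/9 = 0  ⇒  r_C2 = 20/3 (r>0 drops 1)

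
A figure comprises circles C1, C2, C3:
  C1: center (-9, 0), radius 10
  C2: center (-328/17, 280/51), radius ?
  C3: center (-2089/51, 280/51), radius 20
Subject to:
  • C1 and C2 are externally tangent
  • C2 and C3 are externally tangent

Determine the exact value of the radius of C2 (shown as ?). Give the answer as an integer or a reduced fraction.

5/3

1. [ext C1·C2]  r_C2² + 20r_C2 − 325/9 = 0  ⇒  r_C2 = 5/3 (r>0 drops 1)
2. [ext C2·C3]  r_C2² + 40r_C2 − 625/9 = 0  ⇒  r_C2 = 5/3 (r>0 drops 1)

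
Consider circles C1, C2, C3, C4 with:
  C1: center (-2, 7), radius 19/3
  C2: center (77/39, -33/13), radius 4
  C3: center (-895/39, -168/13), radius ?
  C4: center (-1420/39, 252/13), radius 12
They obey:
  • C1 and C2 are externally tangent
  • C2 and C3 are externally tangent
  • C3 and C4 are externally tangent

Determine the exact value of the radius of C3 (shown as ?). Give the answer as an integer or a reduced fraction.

23

1. [ext C2·C3]  r_C3² + 8r_C3 − 713 = 0  ⇒  r_C3 = 23 (r>0 drops 1)
2. [ext C3·C4]  r_C3² + 24r_C3 − 1081 = 0  ⇒  r_C3 = 23 (r>0 drops 1)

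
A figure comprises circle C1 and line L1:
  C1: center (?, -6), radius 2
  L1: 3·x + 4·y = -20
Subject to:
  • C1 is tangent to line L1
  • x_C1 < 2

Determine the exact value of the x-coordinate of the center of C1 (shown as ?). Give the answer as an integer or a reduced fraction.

1. [C1‖L1]  x_C1² − (8/3)x_C1 − 28/3 = 0  ⇒  x_C1 = -2 or 14/3
2. given x_C1 < 2: keep -2

-2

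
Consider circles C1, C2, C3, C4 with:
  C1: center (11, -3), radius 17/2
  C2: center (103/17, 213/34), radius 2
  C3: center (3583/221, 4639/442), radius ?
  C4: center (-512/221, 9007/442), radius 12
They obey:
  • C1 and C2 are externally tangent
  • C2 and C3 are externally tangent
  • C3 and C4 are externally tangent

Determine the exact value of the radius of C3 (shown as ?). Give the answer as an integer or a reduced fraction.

1. [ext C2·C3]  r_C3² + 4r_C3 − 117 = 0  ⇒  r_C3 = 9 (r>0 drops 1)
2. [ext C3·C4]  r_C3² + 24r_C3 − 297 = 0  ⇒  r_C3 = 9 (r>0 drops 1)

9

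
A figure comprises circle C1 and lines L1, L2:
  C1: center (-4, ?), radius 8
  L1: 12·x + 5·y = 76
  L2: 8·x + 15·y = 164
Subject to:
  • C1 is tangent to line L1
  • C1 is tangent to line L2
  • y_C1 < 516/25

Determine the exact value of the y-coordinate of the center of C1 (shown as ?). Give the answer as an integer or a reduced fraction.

1. [C1‖L1]  y_C1² − (248/5)y_C1 + 912/5 = 0  ⇒  y_C1 = 4 or 228/5
2. [C1‖L2]  y_C1² − (392/15)y_C1 + 1328/15 = 0  ⇒  y_C1 = 4 or 332/15

4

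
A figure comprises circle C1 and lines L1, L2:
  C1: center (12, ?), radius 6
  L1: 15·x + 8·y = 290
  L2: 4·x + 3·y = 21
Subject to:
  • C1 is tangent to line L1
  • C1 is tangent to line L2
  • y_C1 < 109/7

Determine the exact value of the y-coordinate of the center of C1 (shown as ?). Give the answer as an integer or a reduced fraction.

1

1. [C1‖L1]  y_C1² − (55/2)y_C1 + 53/2 = 0  ⇒  y_C1 = 1 or 53/2
2. [C1‖L2]  y_C1² + 18y_C1 − 19 = 0  ⇒  y_C1 = -19 or 1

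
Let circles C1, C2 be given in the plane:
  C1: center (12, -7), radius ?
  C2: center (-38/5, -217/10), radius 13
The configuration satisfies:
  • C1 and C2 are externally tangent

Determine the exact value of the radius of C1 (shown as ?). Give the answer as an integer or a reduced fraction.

1. [ext C1·C2]  r_C1² + 26r_C1 − 1725/4 = 0  ⇒  r_C1 = 23/2 (r>0 drops 1)

23/2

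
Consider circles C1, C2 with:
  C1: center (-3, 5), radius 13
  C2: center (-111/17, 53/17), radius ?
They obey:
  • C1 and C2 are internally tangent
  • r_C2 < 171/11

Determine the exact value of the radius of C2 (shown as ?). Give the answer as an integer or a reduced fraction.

1. [int C1,C2]  r_C2² − 26r_C2 + 153 = 0  ⇒  r_C2 = 9 or 17
2. given r_C2 < 171/11: keep 9

9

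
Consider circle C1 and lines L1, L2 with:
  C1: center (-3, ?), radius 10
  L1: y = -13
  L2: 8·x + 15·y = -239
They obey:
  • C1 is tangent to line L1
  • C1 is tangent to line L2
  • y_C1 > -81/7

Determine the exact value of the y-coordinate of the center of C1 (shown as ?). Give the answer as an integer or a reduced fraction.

1. [C1‖L1]  y_C1² + 26y_C1 + 69 = 0  ⇒  y_C1 = -23 or -3
2. [C1‖L2]  y_C1² + (86/3)y_C1 + 77 = 0  ⇒  y_C1 = -77/3 or -3

-3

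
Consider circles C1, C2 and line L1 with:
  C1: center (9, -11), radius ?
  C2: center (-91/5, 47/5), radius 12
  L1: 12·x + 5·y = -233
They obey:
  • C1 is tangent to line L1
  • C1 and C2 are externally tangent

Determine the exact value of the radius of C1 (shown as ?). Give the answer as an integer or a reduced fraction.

22

1. [C1‖L1]  r_C1² − 484 = 0  ⇒  r_C1 = 22 (r>0 drops 1)
2. [ext C1·C2]  r_C1² + 24r_C1 − 1012 = 0  ⇒  r_C1 = 22 (r>0 drops 1)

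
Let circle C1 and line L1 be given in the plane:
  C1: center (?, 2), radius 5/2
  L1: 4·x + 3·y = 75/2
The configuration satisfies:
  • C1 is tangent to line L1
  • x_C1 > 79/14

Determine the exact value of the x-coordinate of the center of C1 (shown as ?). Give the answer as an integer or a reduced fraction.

1. [C1‖L1]  x_C1² − (63/4)x_C1 + 209/4 = 0  ⇒  x_C1 = 19/4 or 11
2. given x_C1 > 79/14: keep 11

11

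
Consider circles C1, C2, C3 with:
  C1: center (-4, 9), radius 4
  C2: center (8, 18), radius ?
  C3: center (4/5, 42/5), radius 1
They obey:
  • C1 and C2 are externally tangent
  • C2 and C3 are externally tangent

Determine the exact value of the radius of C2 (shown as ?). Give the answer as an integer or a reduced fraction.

11

1. [ext C1·C2]  r_C2² + 8r_C2 − 209 = 0  ⇒  r_C2 = 11 (r>0 drops 1)
2. [ext C2·C3]  r_C2² + 2r_C2 − 143 = 0  ⇒  r_C2 = 11 (r>0 drops 1)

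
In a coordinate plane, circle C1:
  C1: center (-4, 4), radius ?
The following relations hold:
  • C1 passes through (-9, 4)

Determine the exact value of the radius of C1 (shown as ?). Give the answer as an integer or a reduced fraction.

5

1. [C1∋P]  r_C1² − 25 = 0  ⇒  r_C1 = 5 (r>0 drops 1)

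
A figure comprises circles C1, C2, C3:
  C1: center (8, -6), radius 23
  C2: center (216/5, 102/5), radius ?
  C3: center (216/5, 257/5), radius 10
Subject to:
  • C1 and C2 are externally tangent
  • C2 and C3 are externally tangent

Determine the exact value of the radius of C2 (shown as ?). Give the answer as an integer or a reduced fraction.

21

1. [ext C1·C2]  r_C2² + 46r_C2 − 1407 = 0  ⇒  r_C2 = 21 (r>0 drops 1)
2. [ext C2·C3]  r_C2² + 20r_C2 − 861 = 0  ⇒  r_C2 = 21 (r>0 drops 1)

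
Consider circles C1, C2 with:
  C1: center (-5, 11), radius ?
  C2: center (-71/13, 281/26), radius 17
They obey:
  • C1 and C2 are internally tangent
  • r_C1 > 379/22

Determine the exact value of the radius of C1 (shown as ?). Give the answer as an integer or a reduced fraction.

1. [int C1,C2]  r_C1² − 34r_C1 + 1155/4 = 0  ⇒  r_C1 = 33/2 or 35/2
2. given r_C1 > 379/22: keep 35/2

35/2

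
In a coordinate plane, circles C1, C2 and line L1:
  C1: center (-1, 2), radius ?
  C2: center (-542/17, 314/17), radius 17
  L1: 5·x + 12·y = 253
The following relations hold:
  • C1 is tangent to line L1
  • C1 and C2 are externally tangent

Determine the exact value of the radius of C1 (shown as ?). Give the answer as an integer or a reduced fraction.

18

1. [C1‖L1]  r_C1² − 324 = 0  ⇒  r_C1 = 18 (r>0 drops 1)
2. [ext C1·C2]  r_C1² + 34r_C1 − 936 = 0  ⇒  r_C1 = 18 (r>0 drops 1)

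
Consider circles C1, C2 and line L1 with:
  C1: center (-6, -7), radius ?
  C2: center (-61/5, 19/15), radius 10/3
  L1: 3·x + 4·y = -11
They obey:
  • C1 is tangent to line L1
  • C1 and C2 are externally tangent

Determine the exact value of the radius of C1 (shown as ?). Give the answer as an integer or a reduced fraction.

7

1. [C1‖L1]  r_C1² − 49 = 0  ⇒  r_C1 = 7 (r>0 drops 1)
2. [ext C1·C2]  r_C1² + (20/3)r_C1 − 287/3 = 0  ⇒  r_C1 = 7 (r>0 drops 1)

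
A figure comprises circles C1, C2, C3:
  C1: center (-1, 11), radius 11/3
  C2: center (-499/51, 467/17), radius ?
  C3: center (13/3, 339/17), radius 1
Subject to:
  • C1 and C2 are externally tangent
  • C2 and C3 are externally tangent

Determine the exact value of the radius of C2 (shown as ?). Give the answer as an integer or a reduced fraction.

1. [ext C1·C2]  r_C2² + (22/3)r_C2 − 335 = 0  ⇒  r_C2 = 15 (r>0 drops 1)
2. [ext C2·C3]  r_C2² + 2r_C2 − 255 = 0  ⇒  r_C2 = 15 (r>0 drops 1)

15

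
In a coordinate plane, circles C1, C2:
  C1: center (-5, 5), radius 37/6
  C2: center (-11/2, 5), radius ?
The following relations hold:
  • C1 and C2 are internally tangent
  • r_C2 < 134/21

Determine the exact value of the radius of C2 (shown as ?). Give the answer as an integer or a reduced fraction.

1. [int C1,C2]  r_C2² − (37/3)r_C2 + 340/9 = 0  ⇒  r_C2 = 17/3 or 20/3
2. given r_C2 < 134/21: keep 17/3

17/3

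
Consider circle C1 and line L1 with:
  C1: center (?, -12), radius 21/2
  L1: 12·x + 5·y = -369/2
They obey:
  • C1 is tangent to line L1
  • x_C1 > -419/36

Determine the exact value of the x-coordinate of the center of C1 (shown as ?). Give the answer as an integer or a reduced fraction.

1. [C1‖L1]  x_C1² + (83/4)x_C1 − 87/4 = 0  ⇒  x_C1 = -87/4 or 1
2. given x_C1 > -419/36: keep 1

1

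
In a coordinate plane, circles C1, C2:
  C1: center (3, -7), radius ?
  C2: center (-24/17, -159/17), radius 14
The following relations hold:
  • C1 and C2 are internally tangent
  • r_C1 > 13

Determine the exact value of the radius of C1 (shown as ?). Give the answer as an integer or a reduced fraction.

19

1. [int C1,C2]  r_C1² − 28r_C1 + 171 = 0  ⇒  r_C1 = 9 or 19
2. given r_C1 > 13: keep 19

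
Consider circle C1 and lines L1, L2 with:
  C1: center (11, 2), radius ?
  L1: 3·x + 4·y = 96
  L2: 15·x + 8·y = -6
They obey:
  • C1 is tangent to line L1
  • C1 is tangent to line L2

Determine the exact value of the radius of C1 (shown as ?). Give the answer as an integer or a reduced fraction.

11

1. [C1‖L1]  r_C1² − 121 = 0  ⇒  r_C1 = 11 (r>0 drops 1)
2. [C1‖L2]  r_C1² − 121 = 0  ⇒  r_C1 = 11 (r>0 drops 1)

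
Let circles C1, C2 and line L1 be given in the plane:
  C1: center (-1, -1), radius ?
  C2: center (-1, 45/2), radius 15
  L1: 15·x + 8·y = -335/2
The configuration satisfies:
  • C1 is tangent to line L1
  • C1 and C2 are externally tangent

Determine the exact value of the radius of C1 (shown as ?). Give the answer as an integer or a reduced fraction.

17/2

1. [C1‖L1]  r_C1² − 289/4 = 0  ⇒  r_C1 = 17/2 (r>0 drops 1)
2. [ext C1·C2]  r_C1² + 30r_C1 − 1309/4 = 0  ⇒  r_C1 = 17/2 (r>0 drops 1)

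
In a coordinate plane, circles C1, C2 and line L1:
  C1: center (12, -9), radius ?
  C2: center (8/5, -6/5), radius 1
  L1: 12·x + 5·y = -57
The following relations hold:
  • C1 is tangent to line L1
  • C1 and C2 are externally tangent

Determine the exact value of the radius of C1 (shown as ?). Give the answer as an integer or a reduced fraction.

12

1. [C1‖L1]  r_C1² − 144 = 0  ⇒  r_C1 = 12 (r>0 drops 1)
2. [ext C1·C2]  r_C1² + 2r_C1 − 168 = 0  ⇒  r_C1 = 12 (r>0 drops 1)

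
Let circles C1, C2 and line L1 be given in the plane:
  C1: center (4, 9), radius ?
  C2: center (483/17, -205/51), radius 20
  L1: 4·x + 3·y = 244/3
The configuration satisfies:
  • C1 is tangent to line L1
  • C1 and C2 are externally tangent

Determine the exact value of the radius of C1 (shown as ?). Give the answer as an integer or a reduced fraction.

23/3

1. [C1‖L1]  r_C1² − 529/9 = 0  ⇒  r_C1 = 23/3 (r>0 drops 1)
2. [ext C1·C2]  r_C1² + 40r_C1 − 3289/9 = 0  ⇒  r_C1 = 23/3 (r>0 drops 1)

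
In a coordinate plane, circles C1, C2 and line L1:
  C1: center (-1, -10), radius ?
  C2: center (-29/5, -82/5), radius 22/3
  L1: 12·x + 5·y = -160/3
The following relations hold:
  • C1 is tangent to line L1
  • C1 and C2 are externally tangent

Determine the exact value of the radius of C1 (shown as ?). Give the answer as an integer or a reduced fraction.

2/3

1. [C1‖L1]  r_C1² − 4/9 = 0  ⇒  r_C1 = 2/3 (r>0 drops 1)
2. [ext C1·C2]  r_C1² + (44/3)r_C1 − 92/9 = 0  ⇒  r_C1 = 2/3 (r>0 drops 1)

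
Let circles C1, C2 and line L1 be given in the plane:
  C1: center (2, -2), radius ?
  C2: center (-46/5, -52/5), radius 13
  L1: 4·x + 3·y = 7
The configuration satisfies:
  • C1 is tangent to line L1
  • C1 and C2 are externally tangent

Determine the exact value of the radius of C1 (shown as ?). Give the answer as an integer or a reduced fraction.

1. [C1‖L1]  r_C1² − 1 = 0  ⇒  r_C1 = 1 (r>0 drops 1)
2. [ext C1·C2]  r_C1² + 26r_C1 − 27 = 0  ⇒  r_C1 = 1 (r>0 drops 1)

1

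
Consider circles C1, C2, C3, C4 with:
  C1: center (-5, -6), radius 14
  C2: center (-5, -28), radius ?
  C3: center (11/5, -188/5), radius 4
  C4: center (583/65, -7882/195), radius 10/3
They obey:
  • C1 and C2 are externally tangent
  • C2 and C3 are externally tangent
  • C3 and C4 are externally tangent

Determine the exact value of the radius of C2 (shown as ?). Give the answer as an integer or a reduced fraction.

1. [ext C1·C2]  r_C2² + 28r_C2 − 288 = 0  ⇒  r_C2 = 8 (r>0 drops 1)
2. [ext C2·C3]  r_C2² + 8r_C2 − 128 = 0  ⇒  r_C2 = 8 (r>0 drops 1)

8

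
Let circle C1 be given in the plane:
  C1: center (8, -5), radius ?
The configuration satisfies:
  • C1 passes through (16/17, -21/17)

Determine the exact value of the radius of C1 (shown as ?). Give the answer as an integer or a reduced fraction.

1. [C1∋P]  r_C1² − 64 = 0  ⇒  r_C1 = 8 (r>0 drops 1)

8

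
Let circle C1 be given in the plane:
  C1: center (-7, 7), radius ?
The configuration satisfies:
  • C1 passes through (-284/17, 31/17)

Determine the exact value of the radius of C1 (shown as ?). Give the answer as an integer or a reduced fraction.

1. [C1∋P]  r_C1² − 121 = 0  ⇒  r_C1 = 11 (r>0 drops 1)

11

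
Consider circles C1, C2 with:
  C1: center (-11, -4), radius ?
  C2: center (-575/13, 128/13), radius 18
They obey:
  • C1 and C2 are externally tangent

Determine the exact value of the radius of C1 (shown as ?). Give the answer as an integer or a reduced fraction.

18

1. [ext C1·C2]  r_C1² + 36r_C1 − 972 = 0  ⇒  r_C1 = 18 (r>0 drops 1)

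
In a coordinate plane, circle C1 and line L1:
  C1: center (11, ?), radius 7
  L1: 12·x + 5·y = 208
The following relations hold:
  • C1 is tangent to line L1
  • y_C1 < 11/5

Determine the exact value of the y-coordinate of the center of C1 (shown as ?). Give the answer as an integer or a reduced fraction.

-3

1. [C1‖L1]  y_C1² − (152/5)y_C1 − 501/5 = 0  ⇒  y_C1 = -3 or 167/5
2. given y_C1 < 11/5: keep -3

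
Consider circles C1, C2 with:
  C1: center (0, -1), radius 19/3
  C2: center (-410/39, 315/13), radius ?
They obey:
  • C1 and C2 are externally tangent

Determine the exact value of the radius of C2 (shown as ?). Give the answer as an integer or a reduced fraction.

1. [ext C1·C2]  r_C2² + (38/3)r_C2 − 707 = 0  ⇒  r_C2 = 21 (r>0 drops 1)

21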